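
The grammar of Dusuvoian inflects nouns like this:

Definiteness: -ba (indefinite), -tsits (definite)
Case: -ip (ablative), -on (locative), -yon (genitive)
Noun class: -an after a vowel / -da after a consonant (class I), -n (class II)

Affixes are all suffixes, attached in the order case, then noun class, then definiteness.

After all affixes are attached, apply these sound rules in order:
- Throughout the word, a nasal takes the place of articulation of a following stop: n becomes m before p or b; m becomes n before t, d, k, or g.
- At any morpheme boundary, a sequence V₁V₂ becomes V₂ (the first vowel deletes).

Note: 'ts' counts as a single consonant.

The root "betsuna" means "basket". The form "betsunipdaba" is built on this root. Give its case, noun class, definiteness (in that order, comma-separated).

Segment: betsuna-ip-da-ba.
case: -ip → ablative.
noun class: -an/da → class I.
definiteness: -ba → indefinite.

ablative, class I, indefinite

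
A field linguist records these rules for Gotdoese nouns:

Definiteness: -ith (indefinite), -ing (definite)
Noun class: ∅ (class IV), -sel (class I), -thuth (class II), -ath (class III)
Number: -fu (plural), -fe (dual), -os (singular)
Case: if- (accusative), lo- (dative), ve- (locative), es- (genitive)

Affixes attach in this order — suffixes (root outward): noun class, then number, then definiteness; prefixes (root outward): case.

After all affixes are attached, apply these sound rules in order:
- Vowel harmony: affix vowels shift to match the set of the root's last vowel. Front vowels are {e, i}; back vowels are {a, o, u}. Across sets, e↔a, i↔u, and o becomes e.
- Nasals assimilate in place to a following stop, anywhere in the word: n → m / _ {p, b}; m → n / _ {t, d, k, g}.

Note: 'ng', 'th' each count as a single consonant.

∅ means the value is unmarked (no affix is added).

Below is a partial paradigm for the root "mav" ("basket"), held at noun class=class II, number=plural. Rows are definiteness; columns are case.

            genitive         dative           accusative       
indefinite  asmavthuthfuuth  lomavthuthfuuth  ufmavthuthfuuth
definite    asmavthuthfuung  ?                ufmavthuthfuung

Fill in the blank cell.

Attach case dative lo- → lomav.
Attach noun class class II -thuth → lomavthuth.
Attach number plural -fu → lomavthuthfu.
Attach definiteness definite -ing → lomavthuthfuing.
Apply vowel harmony: lomavthuthfuing → lomavthuthfuung.
Nasal assimilation: no change.

lomavthuthfuung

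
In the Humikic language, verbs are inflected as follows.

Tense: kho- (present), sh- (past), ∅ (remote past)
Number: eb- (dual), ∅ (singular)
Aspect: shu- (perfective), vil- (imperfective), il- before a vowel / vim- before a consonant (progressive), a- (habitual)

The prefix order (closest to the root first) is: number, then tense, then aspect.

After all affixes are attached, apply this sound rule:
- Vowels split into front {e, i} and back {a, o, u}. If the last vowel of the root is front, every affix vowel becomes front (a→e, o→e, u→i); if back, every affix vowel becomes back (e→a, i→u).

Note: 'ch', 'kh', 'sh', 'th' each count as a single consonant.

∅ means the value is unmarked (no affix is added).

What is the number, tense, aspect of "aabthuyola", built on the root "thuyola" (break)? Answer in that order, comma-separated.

Segment: a-eb-thuyola.
number: eb- → dual.
tense: ∅ → remote past.
aspect: a- → habitual.

dual, remote past, habitual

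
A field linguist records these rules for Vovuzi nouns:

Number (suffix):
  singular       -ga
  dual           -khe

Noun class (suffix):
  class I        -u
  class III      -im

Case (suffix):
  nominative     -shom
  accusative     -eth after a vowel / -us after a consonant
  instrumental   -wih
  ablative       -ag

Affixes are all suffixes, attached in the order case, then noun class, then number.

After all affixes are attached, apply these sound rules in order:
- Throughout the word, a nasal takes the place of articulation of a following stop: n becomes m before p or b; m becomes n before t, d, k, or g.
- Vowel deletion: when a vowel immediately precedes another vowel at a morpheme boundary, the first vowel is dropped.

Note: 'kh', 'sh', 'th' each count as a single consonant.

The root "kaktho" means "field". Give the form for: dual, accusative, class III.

Attach case accusative -eth (after vowel 'o') → kakthoeth.
Attach noun class class III -im → kakthoethim.
Attach number dual -khe → kakthoethimkhe.
Nasal assimilation: no change.
Apply vowel deletion: kakthoethimkhe → kakthethimkhe.

kakthethimkhe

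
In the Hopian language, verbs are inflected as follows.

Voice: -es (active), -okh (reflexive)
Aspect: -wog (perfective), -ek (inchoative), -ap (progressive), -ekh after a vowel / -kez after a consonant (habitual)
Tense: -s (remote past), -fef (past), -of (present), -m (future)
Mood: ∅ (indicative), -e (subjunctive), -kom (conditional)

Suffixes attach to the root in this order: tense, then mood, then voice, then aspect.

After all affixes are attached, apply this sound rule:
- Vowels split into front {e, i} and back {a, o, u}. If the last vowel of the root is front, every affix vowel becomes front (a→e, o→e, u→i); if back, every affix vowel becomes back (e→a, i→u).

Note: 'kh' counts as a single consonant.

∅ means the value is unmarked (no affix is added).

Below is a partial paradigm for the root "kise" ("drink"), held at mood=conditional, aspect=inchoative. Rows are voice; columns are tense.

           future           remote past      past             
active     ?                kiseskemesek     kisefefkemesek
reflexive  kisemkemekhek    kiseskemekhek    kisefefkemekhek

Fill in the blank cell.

kisemkemesek

Attach tense future -m → kisem.
Attach mood conditional -kom → kisemkom.
Attach voice active -es → kisemkomes.
Attach aspect inchoative -ek → kisemkomesek.
Apply vowel harmony: kisemkomesek → kisemkemesek.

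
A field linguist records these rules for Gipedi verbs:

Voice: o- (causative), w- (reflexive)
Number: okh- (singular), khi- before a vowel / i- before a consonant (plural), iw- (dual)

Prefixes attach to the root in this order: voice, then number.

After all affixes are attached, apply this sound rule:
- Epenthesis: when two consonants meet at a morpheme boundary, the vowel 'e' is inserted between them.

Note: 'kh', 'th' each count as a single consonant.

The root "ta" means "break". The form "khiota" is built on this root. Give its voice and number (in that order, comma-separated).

causative, plural

Segment: khi-o-ta.
voice: o- → causative.
number: khi/i- → plural.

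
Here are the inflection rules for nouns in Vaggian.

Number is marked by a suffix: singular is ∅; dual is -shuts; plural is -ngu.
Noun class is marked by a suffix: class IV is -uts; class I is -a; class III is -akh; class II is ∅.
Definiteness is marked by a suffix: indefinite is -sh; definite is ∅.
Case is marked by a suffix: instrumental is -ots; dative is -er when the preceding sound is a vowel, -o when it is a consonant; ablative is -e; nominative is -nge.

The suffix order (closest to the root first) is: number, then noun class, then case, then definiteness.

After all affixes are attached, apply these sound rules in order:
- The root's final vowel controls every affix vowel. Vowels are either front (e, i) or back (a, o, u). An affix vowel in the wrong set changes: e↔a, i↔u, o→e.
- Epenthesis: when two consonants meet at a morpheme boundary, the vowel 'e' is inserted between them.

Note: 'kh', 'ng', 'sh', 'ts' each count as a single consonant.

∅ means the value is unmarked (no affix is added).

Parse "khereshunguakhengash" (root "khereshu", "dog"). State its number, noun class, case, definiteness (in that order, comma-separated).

Segment: khereshu-ngu-akh-nge-sh.
number: -ngu → plural.
noun class: -akh → class III.
case: -nge → nominative.
definiteness: -sh → indefinite.

plural, class III, nominative, indefinite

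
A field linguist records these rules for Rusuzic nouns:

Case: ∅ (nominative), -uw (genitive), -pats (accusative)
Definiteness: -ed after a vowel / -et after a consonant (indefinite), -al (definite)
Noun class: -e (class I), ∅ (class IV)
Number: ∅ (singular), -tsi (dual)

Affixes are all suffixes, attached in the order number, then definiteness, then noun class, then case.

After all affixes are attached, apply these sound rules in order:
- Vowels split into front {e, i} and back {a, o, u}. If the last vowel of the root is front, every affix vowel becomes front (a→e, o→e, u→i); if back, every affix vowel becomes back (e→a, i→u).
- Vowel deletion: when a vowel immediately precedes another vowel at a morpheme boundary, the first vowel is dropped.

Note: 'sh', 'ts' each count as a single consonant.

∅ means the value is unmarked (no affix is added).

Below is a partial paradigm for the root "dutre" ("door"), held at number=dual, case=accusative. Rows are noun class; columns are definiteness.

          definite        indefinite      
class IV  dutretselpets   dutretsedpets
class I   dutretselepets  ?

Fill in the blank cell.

Attach number dual -tsi → dutretsi.
Attach definiteness indefinite -ed (after vowel 'i') → dutretsied.
Attach noun class class I -e → dutretsiede.
Attach case accusative -pats → dutretsiedepats.
Apply vowel harmony: dutretsiedepats → dutretsiedepets.
Apply vowel deletion: dutretsiedepets → dutretsedepets.

dutretsedepets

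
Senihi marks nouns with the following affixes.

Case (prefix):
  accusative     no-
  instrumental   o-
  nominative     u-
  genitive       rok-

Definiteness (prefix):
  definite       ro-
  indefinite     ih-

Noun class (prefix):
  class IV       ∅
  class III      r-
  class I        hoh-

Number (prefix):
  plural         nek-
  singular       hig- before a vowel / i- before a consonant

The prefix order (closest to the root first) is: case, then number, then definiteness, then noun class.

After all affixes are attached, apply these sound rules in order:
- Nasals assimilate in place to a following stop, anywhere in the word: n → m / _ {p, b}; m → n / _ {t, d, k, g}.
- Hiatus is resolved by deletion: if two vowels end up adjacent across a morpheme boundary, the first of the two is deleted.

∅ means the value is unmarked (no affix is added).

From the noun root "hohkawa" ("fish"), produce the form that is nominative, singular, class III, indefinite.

Attach case nominative u- → uhohkawa.
Attach number singular hig- (before vowel 'u') → higuhohkawa.
Attach definiteness indefinite ih- → ihhiguhohkawa.
Attach noun class class III r- → rihhiguhohkawa.
Nasal assimilation: no change.
Vowel deletion: no change.

rihhiguhohkawa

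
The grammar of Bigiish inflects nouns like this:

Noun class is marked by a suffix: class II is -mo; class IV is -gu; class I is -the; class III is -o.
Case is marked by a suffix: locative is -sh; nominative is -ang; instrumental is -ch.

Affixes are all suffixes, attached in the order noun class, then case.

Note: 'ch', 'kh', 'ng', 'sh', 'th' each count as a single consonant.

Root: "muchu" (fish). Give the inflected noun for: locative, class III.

muchuosh

Attach noun class class III -o → muchuo.
Attach case locative -sh → muchuosh.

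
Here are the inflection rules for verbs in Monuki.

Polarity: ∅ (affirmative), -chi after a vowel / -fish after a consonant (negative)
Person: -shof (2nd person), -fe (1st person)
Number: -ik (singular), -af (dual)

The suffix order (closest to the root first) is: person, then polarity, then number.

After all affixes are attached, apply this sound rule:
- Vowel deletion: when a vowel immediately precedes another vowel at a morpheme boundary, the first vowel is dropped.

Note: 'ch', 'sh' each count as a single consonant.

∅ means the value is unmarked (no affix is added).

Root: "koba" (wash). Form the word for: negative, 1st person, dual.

Attach person 1st person -fe → kobafe.
Attach polarity negative -chi (after vowel 'e') → kobafechi.
Attach number dual -af → kobafechiaf.
Apply vowel deletion: kobafechiaf → kobafechaf.

kobafechaf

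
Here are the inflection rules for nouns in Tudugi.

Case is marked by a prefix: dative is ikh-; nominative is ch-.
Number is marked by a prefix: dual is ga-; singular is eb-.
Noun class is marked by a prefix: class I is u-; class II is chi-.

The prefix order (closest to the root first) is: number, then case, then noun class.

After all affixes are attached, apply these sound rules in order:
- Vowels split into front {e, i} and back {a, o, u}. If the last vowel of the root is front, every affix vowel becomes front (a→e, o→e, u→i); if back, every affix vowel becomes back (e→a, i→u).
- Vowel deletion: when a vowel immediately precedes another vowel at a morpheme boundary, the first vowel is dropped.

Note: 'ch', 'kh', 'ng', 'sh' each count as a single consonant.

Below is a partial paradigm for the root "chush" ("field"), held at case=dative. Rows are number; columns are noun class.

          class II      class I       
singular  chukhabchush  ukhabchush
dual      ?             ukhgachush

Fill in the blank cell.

chukhgachush

Attach number dual ga- → gachush.
Attach case dative ikh- → ikhgachush.
Attach noun class class II chi- → chiikhgachush.
Apply vowel harmony: chiikhgachush → chuukhgachush.
Apply vowel deletion: chuukhgachush → chukhgachush.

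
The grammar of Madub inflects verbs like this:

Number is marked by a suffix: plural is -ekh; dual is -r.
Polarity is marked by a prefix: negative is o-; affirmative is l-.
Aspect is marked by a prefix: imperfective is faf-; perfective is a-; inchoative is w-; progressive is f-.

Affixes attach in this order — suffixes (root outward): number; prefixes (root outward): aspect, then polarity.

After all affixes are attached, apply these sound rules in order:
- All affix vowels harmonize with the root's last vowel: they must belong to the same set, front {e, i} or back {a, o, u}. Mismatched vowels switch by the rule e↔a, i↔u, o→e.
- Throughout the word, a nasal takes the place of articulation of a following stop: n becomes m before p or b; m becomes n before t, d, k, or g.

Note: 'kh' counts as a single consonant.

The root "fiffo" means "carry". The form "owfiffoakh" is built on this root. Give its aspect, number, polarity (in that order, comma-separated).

inchoative, plural, negative

Segment: o-w-fiffo-ekh.
aspect: w- → inchoative.
number: -ekh → plural.
polarity: o- → negative.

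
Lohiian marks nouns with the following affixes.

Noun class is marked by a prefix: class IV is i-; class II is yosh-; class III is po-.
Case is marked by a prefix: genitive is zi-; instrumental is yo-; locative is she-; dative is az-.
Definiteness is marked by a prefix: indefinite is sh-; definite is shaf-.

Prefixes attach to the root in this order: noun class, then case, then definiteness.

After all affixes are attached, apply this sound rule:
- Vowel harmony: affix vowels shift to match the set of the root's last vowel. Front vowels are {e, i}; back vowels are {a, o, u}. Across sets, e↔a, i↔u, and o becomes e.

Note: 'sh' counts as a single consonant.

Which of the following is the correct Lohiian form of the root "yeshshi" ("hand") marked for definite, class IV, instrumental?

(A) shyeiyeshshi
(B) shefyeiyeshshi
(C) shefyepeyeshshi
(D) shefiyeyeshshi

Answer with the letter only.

Attach noun class class IV i- → iyeshshi.
Attach case instrumental yo- → yoiyeshshi.
Attach definiteness definite shaf- → shafyoiyeshshi.
Apply vowel harmony: shafyoiyeshshi → shefyeiyeshshi.
So the correct form is shefyeiyeshshi, option (B).
(D) shefiyeyeshshi is wrong: it has the affixes in the wrong order.
(A) shyeiyeshshi is wrong: it uses indefinite instead of definite for definiteness.
(C) shefyepeyeshshi is wrong: it uses class III instead of class IV for noun class.

B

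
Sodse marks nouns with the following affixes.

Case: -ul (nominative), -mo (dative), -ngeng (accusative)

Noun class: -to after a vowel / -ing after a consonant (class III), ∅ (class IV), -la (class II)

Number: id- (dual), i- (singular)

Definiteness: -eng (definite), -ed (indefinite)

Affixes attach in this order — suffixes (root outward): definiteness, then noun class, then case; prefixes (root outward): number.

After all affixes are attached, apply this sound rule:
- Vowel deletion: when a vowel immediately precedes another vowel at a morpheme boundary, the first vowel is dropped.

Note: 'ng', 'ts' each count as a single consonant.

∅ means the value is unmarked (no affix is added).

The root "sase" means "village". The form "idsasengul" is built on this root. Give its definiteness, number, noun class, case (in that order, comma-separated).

definite, dual, class IV, nominative

Segment: id-sase-eng-ul.
definiteness: -eng → definite.
number: id- → dual.
noun class: ∅ → class IV.
case: -ul → nominative.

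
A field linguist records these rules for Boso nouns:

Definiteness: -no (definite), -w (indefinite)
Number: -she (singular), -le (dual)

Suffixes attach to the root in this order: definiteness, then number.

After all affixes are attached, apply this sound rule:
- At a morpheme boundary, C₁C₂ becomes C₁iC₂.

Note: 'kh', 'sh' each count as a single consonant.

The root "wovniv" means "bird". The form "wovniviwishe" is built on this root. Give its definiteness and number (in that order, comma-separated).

indefinite, singular

Segment: wovniv-w-she.
definiteness: -w → indefinite.
number: -she → singular.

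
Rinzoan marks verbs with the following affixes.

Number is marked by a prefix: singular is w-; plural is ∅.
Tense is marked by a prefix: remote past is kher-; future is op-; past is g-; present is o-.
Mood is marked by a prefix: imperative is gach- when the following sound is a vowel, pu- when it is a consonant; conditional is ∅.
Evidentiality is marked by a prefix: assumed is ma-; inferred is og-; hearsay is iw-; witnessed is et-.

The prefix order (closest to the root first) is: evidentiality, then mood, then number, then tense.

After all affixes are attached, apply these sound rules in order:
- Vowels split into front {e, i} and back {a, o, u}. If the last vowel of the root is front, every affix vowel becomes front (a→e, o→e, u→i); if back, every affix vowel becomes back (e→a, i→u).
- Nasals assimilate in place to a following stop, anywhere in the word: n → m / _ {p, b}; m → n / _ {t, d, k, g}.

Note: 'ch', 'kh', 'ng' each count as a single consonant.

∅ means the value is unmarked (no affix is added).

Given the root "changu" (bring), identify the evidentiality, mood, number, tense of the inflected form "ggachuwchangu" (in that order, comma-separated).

hearsay, imperative, plural, past

Segment: g-gach-iw-changu.
evidentiality: iw- → hearsay.
mood: gach/pu- → imperative.
number: ∅ → plural.
tense: g- → past.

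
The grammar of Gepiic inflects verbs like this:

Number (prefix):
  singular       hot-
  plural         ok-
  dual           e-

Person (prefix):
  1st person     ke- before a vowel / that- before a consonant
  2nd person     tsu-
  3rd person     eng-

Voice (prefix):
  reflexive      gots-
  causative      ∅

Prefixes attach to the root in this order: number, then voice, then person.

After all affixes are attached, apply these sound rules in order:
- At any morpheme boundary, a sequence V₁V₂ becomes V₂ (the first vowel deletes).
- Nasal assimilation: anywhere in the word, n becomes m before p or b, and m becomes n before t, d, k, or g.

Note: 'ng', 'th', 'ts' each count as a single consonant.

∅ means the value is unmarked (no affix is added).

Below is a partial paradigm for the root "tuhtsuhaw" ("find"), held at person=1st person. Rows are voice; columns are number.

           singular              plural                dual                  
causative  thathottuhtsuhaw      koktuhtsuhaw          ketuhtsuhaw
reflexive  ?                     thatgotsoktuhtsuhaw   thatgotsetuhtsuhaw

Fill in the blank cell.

thatgotshottuhtsuhaw

Attach number singular hot- → hottuhtsuhaw.
Attach voice reflexive gots- → gotshottuhtsuhaw.
Attach person 1st person that- (before consonant 'g') → thatgotshottuhtsuhaw.
Vowel deletion: no change.
Nasal assimilation: no change.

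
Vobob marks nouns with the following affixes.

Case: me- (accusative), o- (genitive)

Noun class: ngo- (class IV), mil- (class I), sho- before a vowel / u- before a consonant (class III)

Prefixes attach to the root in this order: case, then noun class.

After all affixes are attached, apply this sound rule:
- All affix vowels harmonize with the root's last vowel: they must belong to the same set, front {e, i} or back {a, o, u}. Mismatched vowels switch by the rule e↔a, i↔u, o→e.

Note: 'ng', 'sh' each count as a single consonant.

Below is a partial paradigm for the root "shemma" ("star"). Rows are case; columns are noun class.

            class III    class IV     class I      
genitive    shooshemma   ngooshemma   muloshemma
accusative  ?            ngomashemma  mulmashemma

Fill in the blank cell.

Attach case accusative me- → meshemma.
Attach noun class class III u- (before consonant 'm') → umeshemma.
Apply vowel harmony: umeshemma → umashemma.

umashemma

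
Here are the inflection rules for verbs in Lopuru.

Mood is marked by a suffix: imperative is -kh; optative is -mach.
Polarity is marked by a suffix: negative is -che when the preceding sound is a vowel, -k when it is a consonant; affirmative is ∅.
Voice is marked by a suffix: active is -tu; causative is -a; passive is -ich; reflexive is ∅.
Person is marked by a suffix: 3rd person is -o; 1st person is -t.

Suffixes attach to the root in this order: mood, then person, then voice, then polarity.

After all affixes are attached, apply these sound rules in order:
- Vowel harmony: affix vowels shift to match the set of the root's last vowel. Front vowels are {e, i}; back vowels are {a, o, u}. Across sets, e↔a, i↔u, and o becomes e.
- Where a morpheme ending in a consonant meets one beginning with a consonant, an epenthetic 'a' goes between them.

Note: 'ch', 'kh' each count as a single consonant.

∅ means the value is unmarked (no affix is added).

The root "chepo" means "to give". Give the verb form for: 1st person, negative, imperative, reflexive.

Attach mood imperative -kh → chepokh.
Attach person 1st person -t → chepokht.
voice = reflexive: zero marking, form stays chepokht.
Attach polarity negative -k (after consonant 't') → chepokhtk.
Vowel harmony: no change.
Apply epenthesis: chepokhtk → chepokhatak.

chepokhatak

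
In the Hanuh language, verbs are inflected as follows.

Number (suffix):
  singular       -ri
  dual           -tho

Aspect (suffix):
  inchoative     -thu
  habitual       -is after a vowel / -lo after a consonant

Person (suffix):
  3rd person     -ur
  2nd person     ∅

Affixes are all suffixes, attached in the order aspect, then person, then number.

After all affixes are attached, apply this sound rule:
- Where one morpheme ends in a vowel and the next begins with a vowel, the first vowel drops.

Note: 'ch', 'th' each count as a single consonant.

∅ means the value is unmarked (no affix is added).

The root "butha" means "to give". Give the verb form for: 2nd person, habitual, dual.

Attach aspect habitual -is (after vowel 'a') → buthais.
person = 2nd person: zero marking, form stays buthais.
Attach number dual -tho → buthaistho.
Apply vowel deletion: buthaistho → buthistho.

buthistho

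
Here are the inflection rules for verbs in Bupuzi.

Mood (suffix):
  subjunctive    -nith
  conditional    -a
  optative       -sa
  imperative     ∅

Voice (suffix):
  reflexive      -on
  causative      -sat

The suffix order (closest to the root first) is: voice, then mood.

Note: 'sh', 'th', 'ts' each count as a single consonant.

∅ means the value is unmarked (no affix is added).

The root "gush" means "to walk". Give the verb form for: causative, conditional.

gushsata

Attach voice causative -sat → gushsat.
Attach mood conditional -a → gushsata.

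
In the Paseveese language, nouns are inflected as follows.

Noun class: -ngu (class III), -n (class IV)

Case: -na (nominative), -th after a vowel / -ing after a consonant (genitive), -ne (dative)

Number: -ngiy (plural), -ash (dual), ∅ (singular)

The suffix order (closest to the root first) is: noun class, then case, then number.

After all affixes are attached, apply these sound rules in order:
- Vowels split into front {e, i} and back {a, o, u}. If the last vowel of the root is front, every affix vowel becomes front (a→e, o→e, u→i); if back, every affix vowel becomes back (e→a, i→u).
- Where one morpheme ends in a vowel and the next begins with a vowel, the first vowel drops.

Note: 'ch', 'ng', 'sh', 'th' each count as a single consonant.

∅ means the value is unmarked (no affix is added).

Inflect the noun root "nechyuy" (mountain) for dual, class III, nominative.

Attach noun class class III -ngu → nechyuyngu.
Attach case nominative -na → nechyuynguna.
Attach number dual -ash → nechyuyngunaash.
Vowel harmony: no change.
Apply vowel deletion: nechyuyngunaash → nechyuyngunash.

nechyuyngunash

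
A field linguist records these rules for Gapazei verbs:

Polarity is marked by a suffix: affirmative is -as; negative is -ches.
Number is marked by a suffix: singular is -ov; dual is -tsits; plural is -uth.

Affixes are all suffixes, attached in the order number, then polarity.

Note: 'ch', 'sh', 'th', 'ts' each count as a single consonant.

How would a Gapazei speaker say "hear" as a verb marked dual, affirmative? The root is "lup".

Attach number dual -tsits → luptsits.
Attach polarity affirmative -as → luptsitsas.

luptsitsas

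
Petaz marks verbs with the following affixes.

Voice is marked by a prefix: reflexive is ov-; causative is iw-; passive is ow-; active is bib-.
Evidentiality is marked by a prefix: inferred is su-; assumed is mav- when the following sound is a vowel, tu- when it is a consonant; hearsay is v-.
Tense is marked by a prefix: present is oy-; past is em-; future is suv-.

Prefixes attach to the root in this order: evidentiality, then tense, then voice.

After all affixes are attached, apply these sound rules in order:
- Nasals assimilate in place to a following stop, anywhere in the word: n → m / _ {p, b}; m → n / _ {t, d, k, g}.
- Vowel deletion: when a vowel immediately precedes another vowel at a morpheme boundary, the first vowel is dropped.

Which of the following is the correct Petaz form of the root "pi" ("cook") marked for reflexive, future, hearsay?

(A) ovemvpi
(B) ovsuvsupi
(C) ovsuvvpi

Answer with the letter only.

Attach evidentiality hearsay v- → vpi.
Attach tense future suv- → suvvpi.
Attach voice reflexive ov- → ovsuvvpi.
Nasal assimilation: no change.
Vowel deletion: no change.
So the correct form is ovsuvvpi, option (C).
(B) ovsuvsupi is wrong: it uses inferred instead of hearsay for evidentiality.
(A) ovemvpi is wrong: it uses past instead of future for tense.

C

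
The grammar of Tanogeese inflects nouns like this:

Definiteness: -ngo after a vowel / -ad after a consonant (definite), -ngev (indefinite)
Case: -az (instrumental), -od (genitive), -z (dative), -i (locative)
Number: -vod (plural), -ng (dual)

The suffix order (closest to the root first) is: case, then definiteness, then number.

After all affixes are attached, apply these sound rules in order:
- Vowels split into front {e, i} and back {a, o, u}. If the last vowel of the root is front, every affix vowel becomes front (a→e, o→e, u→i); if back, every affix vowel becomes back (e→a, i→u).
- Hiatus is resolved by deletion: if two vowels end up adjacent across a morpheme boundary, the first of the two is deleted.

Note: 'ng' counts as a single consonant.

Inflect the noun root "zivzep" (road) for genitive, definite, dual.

zivzepededng

Attach case genitive -od → zivzepod.
Attach definiteness definite -ad (after consonant 'd') → zivzepodad.
Attach number dual -ng → zivzepodadng.
Apply vowel harmony: zivzepodadng → zivzepededng.
Vowel deletion: no change.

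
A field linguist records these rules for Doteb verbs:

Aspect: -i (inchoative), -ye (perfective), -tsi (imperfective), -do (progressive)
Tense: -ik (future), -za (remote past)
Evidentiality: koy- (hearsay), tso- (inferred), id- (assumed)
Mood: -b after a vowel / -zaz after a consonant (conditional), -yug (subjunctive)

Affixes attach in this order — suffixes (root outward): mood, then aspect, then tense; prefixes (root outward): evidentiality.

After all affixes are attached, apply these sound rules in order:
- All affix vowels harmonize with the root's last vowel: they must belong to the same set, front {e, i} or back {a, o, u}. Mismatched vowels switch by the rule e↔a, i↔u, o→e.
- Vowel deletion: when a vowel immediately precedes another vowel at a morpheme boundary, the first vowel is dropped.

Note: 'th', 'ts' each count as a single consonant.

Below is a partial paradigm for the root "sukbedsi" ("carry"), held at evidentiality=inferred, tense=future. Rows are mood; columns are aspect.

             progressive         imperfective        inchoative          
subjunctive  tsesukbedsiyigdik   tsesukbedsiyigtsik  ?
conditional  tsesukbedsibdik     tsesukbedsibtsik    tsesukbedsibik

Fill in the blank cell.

Attach mood subjunctive -yug → sukbedsiyug.
Attach evidentiality inferred tso- → tsosukbedsiyug.
Attach aspect inchoative -i → tsosukbedsiyugi.
Attach tense future -ik → tsosukbedsiyugiik.
Apply vowel harmony: tsosukbedsiyugiik → tsesukbedsiyigiik.
Apply vowel deletion: tsesukbedsiyigiik → tsesukbedsiyigik.

tsesukbedsiyigik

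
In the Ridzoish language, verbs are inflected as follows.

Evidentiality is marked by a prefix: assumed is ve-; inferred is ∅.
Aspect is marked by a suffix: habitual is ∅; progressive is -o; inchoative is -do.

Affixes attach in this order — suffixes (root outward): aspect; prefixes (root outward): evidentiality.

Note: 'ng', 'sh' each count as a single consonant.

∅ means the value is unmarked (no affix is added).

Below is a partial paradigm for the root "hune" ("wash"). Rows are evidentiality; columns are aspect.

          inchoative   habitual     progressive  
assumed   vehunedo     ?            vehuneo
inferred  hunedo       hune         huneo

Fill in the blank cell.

vehune

aspect = habitual: zero marking, form stays hune.
Attach evidentiality assumed ve- → vehune.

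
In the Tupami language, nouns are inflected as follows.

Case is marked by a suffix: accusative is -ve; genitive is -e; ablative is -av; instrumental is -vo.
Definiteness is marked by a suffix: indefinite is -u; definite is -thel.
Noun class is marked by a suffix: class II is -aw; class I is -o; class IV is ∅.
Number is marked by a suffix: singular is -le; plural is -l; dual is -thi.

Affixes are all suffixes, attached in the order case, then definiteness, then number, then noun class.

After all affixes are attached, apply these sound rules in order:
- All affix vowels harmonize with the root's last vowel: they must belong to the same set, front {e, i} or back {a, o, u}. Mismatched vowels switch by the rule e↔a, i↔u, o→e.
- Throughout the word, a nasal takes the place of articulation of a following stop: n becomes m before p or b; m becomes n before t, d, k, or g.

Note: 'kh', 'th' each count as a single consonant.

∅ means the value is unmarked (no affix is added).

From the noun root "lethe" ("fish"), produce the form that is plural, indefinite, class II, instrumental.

letheveilew

Attach case instrumental -vo → lethevo.
Attach definiteness indefinite -u → lethevou.
Attach number plural -l → lethevoul.
Attach noun class class II -aw → lethevoulaw.
Apply vowel harmony: lethevoulaw → letheveilew.
Nasal assimilation: no change.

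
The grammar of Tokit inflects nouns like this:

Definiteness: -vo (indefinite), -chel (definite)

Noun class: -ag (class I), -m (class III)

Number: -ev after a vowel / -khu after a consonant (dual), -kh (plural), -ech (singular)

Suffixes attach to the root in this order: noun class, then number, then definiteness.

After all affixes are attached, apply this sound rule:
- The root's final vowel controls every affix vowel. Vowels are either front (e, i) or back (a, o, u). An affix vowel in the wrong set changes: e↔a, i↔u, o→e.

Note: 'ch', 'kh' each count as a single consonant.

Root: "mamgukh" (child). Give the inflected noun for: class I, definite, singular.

mamgukhagachchal

Attach noun class class I -ag → mamgukhag.
Attach number singular -ech → mamgukhagech.
Attach definiteness definite -chel → mamgukhagechchel.
Apply vowel harmony: mamgukhagechchel → mamgukhagachchal.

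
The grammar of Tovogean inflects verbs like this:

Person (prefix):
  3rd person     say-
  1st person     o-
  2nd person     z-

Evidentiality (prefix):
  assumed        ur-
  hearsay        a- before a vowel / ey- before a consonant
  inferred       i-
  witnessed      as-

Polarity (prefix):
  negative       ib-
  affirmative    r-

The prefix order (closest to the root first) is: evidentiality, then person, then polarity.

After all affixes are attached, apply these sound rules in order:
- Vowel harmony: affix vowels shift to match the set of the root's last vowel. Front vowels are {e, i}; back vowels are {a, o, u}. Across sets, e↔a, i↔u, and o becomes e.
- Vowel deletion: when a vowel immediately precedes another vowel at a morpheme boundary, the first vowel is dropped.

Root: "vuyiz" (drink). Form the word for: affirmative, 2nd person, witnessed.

Attach evidentiality witnessed as- → asvuyiz.
Attach person 2nd person z- → zasvuyiz.
Attach polarity affirmative r- → rzasvuyiz.
Apply vowel harmony: rzasvuyiz → rzesvuyiz.
Vowel deletion: no change.

rzesvuyiz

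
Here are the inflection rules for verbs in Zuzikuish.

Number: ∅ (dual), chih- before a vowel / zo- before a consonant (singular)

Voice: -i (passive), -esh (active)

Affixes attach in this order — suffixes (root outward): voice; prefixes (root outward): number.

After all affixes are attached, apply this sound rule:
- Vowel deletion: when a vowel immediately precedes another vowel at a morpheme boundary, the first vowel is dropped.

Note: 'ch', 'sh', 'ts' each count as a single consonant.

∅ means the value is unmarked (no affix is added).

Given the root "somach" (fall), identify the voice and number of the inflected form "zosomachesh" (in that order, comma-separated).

active, singular

Segment: zo-somach-esh.
voice: -esh → active.
number: chih/zo- → singular.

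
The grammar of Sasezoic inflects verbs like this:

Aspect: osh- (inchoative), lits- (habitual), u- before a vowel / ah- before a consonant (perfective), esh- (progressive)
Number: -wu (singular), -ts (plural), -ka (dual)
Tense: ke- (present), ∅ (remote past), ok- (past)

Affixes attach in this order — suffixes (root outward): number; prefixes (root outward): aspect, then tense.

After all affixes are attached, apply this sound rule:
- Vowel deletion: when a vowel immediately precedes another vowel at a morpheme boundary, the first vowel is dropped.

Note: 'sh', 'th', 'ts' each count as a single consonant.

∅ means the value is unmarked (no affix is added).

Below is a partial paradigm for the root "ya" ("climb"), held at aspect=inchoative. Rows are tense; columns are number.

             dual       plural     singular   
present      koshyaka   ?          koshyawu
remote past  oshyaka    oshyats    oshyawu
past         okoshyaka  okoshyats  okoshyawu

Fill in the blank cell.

koshyats

Attach number plural -ts → yats.
Attach aspect inchoative osh- → oshyats.
Attach tense present ke- → keoshyats.
Apply vowel deletion: keoshyats → koshyats.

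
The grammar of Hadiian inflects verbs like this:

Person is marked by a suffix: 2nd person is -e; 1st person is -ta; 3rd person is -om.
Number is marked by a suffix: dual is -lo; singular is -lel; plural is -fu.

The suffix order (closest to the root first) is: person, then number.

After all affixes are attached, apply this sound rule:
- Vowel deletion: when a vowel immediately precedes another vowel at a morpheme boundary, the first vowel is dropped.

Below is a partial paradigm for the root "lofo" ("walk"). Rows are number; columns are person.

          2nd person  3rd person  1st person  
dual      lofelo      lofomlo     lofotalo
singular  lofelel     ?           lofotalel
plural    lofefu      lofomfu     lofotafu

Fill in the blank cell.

Attach person 3rd person -om → lofoom.
Attach number singular -lel → lofoomlel.
Apply vowel deletion: lofoomlel → lofomlel.

lofomlel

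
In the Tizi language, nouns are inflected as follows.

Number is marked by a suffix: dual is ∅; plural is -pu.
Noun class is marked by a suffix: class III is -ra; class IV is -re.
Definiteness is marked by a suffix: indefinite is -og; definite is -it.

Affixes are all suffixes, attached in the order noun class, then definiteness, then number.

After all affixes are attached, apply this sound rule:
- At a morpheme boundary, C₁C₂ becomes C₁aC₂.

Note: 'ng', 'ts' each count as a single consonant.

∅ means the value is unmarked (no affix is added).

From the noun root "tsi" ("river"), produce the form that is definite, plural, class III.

Attach noun class class III -ra → tsira.
Attach definiteness definite -it → tsirait.
Attach number plural -pu → tsiraitpu.
Apply epenthesis: tsiraitpu → tsiraitapu.

tsiraitapu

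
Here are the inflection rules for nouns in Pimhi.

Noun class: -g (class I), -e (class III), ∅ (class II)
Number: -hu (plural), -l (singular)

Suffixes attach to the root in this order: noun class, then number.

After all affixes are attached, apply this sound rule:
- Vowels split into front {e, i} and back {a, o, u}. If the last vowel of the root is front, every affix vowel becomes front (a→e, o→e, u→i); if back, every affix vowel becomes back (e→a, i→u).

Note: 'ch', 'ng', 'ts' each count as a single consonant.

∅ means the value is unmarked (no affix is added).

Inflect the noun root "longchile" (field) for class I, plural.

Attach noun class class I -g → longchileg.
Attach number plural -hu → longchileghu.
Apply vowel harmony: longchileghu → longchileghi.

longchileghi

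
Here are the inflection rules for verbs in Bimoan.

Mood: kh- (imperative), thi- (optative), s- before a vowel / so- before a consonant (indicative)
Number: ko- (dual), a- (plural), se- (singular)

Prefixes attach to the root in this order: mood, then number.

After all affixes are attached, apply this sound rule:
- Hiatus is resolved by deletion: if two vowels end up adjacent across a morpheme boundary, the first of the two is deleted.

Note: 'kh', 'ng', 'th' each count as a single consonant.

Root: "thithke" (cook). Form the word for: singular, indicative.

sesothithke

Attach mood indicative so- (before consonant 'th') → sothithke.
Attach number singular se- → sesothithke.
Vowel deletion: no change.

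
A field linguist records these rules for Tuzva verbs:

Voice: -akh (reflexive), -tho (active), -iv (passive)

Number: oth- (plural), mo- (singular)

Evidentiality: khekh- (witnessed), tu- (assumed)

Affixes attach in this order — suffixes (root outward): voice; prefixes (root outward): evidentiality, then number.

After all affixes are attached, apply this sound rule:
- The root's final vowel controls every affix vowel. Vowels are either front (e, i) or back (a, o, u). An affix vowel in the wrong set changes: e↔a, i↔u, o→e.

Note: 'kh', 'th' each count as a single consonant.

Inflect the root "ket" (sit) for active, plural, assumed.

Attach evidentiality assumed tu- → tuket.
Attach voice active -tho → tukettho.
Attach number plural oth- → othtukettho.
Apply vowel harmony: othtukettho → ethtiketthe.

ethtiketthe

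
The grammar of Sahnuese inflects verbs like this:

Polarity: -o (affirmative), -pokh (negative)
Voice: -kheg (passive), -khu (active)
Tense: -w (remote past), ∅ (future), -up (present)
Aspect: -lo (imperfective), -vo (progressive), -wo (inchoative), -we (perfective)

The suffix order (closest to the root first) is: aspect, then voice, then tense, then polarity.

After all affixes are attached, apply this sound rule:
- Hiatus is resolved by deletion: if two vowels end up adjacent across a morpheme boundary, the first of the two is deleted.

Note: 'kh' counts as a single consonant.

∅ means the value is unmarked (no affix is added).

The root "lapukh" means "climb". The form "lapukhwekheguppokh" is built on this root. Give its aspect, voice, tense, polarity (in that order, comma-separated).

perfective, passive, present, negative

Segment: lapukh-we-kheg-up-pokh.
aspect: -we → perfective.
voice: -kheg → passive.
tense: -up → present.
polarity: -pokh → negative.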